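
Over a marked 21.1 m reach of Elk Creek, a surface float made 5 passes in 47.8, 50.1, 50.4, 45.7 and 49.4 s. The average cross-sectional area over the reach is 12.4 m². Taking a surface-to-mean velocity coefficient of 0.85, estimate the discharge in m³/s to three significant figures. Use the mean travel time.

t̄ = (47.8 + 50.1 + 50.4 + 45.7 + 49.4) / 5 = 48.68 s
v_surface = L / t̄ = 21.1 / 48.68 = 0.4334 m/s
v_mean = 0.85 × 0.4334 = 0.3684 m/s
Q = A × v_mean = 12.4 × 0.3684 = 4.568 m³/s

4.57 m³/s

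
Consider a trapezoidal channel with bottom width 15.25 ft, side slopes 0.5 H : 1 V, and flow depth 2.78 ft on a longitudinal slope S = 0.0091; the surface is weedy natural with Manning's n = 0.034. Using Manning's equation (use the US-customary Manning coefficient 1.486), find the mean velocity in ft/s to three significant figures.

6.96 ft/s

A = (b + z·y)·y = (15.25 + 0.5×2.78)×2.78 = 46.26 ft²
P = b + 2y√(1+z²) = 15.25 + 2×2.78×√(1+0.5²) = 21.47 ft
R = A/P = 46.26/21.47 = 2.155 ft
Q = (1.486/n)·A·R^(2/3)·S^(1/2) = (1.486/0.034) × 46.26 × 2.155^(2/3) × 0.0091^(1/2) = 321.8 ft³/s
V = Q/A = 321.8/46.26 = 6.956 ft/s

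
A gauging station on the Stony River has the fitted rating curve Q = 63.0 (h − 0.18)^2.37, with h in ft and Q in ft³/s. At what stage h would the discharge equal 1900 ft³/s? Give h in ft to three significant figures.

h − h₀ = (Q/C)^(1/b) = (1900/63.0)^(1/2.37) = 4.209 ft
h = 0.18 + 4.209 = 4.389 ft

4.39 ft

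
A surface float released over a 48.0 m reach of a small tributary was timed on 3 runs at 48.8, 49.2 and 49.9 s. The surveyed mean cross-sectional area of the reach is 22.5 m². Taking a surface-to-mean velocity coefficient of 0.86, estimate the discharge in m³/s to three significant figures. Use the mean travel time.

18.8 m³/s

t̄ = (48.8 + 49.2 + 49.9) / 3 = 49.3 s
v_surface = L / t̄ = 48.0 / 49.3 = 0.9736 m/s
v_mean = 0.86 × 0.9736 = 0.8373 m/s
Q = A × v_mean = 22.5 × 0.8373 = 18.84 m³/s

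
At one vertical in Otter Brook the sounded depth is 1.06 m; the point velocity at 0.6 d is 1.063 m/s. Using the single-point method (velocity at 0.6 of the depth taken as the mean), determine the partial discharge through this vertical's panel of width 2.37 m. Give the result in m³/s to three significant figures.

v̄ = v₀.₆ = 1.063 m/s
q = v̄ × d × w = 1.063 × 1.06 × 2.37 = 2.670 m³/s

2.67 m³/s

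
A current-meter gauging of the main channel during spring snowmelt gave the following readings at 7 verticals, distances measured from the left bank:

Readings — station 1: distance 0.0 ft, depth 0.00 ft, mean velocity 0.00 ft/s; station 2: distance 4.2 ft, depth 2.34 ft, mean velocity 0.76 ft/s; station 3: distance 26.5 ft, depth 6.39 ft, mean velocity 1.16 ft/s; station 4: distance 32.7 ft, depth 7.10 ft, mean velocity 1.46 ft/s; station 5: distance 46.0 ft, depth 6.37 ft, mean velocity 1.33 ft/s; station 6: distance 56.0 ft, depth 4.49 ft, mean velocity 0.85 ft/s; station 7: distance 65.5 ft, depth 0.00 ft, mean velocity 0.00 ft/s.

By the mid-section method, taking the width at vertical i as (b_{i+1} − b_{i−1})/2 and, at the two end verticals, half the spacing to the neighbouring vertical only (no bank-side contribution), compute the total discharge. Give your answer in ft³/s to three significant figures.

w_2 = (26.5 − 0.0)/2 = 13.25 ft; q_2 = 0.76 × 2.34 × 13.25 = 23.56 ft³/s
w_3 = (32.7 − 4.2)/2 = 14.25 ft; q_3 = 1.16 × 6.39 × 14.25 = 105.6 ft³/s
w_4 = (46.0 − 26.5)/2 = 9.75 ft; q_4 = 1.46 × 7.10 × 9.75 = 101.1 ft³/s
w_5 = (56.0 − 32.7)/2 = 11.65 ft; q_5 = 1.33 × 6.37 × 11.65 = 98.70 ft³/s
w_6 = (65.5 − 46.0)/2 = 9.75 ft; q_6 = 0.85 × 4.49 × 9.75 = 37.21 ft³/s
Stations 1, 7 contribute zero (depth or velocity is 0).
Q = Σ qᵢ = 366.2 ft³/s

366 ft³/s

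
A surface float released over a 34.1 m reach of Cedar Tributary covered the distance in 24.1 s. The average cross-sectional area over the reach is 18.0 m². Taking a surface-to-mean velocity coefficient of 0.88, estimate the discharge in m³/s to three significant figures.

22.4 m³/s

v_surface = L / t̄ = 34.1 / 24.1 = 1.415 m/s
v_mean = 0.88 × 1.415 = 1.245 m/s
Q = A × v_mean = 18.0 × 1.245 = 22.41 m³/s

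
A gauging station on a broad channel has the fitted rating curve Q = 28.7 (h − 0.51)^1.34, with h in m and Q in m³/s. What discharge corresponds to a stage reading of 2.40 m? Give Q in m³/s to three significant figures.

67.4 m³/s

Q = 28.7 × (2.40 − 0.51)^1.34 = 28.7 × 1.89^1.34 = 67.35 m³/s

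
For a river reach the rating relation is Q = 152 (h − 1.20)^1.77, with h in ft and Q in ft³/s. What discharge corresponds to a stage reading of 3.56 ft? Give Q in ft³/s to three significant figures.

Q = 152 × (3.56 − 1.20)^1.77 = 152 × 2.36^1.77 = 694.9 ft³/s

695 ft³/s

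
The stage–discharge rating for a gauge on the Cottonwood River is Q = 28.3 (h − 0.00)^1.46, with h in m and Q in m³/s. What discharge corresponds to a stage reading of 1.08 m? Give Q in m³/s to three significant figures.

Q = 28.3 × (1.08 − 0.00)^1.46 = 28.3 × 1.08^1.46 = 31.67 m³/s

31.7 m³/s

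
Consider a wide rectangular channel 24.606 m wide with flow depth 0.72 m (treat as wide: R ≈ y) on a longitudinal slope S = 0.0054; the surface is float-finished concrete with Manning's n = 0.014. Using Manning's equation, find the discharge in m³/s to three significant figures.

A = b·y = 24.606 × 0.72 = 17.72 m²
Wide channel: R ≈ y = 0.72 m
Q = (1/n)·A·R^(2/3)·S^(1/2) = (1/0.014) × 17.72 × 0.7200^(2/3) × 0.0054^(1/2) = 74.70 m³/s

74.7 m³/s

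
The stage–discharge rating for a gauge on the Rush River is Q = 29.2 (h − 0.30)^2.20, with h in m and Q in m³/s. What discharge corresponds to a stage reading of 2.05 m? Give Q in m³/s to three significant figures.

100 m³/s

Q = 29.2 × (2.05 − 0.30)^2.20 = 29.2 × 1.75^2.20 = 100.0 m³/s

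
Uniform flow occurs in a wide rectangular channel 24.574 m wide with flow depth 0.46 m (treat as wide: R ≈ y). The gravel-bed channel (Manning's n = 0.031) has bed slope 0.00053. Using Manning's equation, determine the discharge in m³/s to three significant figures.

5.00 m³/s

A = b·y = 24.574 × 0.46 = 11.30 m²
Wide channel: R ≈ y = 0.46 m
Q = (1/n)·A·R^(2/3)·S^(1/2) = (1/0.031) × 11.30 × 0.4600^(2/3) × 0.00053^(1/2) = 5.002 m³/s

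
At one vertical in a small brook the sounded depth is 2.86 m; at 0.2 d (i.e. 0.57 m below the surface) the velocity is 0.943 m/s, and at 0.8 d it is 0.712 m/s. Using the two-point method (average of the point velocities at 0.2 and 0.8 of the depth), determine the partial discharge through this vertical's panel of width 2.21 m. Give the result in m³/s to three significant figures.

5.23 m³/s

v̄ = (0.943 + 0.712) / 2 = 0.8275 m/s
q = v̄ × d × w = 0.8275 × 2.86 × 2.21 = 5.230 m³/s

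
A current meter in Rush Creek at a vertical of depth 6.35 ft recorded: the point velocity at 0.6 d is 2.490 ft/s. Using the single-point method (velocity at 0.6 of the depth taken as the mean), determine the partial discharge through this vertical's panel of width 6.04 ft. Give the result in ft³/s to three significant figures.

v̄ = v₀.₆ = 2.490 ft/s
q = v̄ × d × w = 2.490 × 6.35 × 6.04 = 95.50 ft³/s

95.5 ft³/s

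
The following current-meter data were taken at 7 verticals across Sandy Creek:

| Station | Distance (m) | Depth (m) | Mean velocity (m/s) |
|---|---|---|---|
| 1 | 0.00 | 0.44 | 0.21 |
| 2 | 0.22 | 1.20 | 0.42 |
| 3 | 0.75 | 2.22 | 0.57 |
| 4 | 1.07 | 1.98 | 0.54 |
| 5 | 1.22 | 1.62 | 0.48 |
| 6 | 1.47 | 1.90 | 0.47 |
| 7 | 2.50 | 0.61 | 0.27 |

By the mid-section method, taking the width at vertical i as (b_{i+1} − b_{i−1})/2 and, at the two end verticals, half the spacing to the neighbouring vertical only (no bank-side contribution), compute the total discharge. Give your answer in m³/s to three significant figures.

1.80 m³/s

w_1 = (0.22 − 0.00)/2 = 0.11 m; q_1 = 0.21 × 0.44 × 0.11 = 0.01016 m³/s
w_2 = (0.75 − 0.00)/2 = 0.375 m; q_2 = 0.42 × 1.20 × 0.375 = 0.1890 m³/s
w_3 = (1.07 − 0.22)/2 = 0.425 m; q_3 = 0.57 × 2.22 × 0.425 = 0.5378 m³/s
w_4 = (1.22 − 0.75)/2 = 0.235 m; q_4 = 0.54 × 1.98 × 0.235 = 0.2513 m³/s
w_5 = (1.47 − 1.07)/2 = 0.2 m; q_5 = 0.48 × 1.62 × 0.2 = 0.1555 m³/s
w_6 = (2.50 − 1.22)/2 = 0.64 m; q_6 = 0.47 × 1.90 × 0.64 = 0.5715 m³/s
w_7 = (2.50 − 1.47)/2 = 0.515 m; q_7 = 0.27 × 0.61 × 0.515 = 0.08482 m³/s
Q = Σ qᵢ = 1.800 m³/s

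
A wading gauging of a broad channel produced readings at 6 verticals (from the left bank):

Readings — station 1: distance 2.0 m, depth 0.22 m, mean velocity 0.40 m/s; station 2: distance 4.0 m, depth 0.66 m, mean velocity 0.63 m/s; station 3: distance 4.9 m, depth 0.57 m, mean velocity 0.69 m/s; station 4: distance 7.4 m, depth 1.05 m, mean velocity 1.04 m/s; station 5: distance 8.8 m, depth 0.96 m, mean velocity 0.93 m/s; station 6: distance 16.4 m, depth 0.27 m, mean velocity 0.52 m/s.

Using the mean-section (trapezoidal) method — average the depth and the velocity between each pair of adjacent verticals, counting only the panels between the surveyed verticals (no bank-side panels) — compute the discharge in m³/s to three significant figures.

7.34 m³/s

Panel 1-2: Δb = 2 m, d̄ = (0.22+0.66)/2 = 0.44, v̄ = (0.40+0.63)/2 = 0.515 → q = 2×0.44×0.515 = 0.4532 m³/s
Panel 2-3: Δb = 0.9 m, d̄ = (0.66+0.57)/2 = 0.615, v̄ = (0.63+0.69)/2 = 0.66 → q = 0.9×0.615×0.66 = 0.3653 m³/s
Panel 3-4: Δb = 2.5 m, d̄ = (0.57+1.05)/2 = 0.81, v̄ = (0.69+1.04)/2 = 0.865 → q = 2.5×0.81×0.865 = 1.752 m³/s
Panel 4-5: Δb = 1.4 m, d̄ = (1.05+0.96)/2 = 1.005, v̄ = (1.04+0.93)/2 = 0.985 → q = 1.4×1.005×0.985 = 1.386 m³/s
Panel 5-6: Δb = 7.6 m, d̄ = (0.96+0.27)/2 = 0.615, v̄ = (0.93+0.52)/2 = 0.725 → q = 7.6×0.615×0.725 = 3.389 m³/s
Q = Σ q = 7.345 m³/s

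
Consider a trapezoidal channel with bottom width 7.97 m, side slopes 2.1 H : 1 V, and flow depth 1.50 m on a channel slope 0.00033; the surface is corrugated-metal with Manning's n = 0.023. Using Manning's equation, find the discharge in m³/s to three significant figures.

A = (b + z·y)·y = (7.97 + 2.1×1.50)×1.50 = 16.68 m²
P = b + 2y√(1+z²) = 7.97 + 2×1.50×√(1+2.1²) = 14.95 m
R = A/P = 16.68/14.95 = 1.116 m
Q = (1/n)·A·R^(2/3)·S^(1/2) = (1/0.023) × 16.68 × 1.116^(2/3) × 0.00033^(1/2) = 14.17 m³/s

14.2 m³/s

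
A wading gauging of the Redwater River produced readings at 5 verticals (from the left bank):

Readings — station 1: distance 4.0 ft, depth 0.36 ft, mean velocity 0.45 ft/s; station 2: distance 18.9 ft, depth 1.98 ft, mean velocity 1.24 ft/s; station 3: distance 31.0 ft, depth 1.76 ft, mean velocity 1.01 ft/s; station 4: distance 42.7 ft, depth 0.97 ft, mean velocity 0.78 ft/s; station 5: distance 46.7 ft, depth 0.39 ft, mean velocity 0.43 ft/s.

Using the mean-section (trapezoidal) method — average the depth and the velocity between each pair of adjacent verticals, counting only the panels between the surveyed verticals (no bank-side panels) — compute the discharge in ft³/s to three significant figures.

56.1 ft³/s

Panel 1-2: Δb = 14.9 ft, d̄ = (0.36+1.98)/2 = 1.17, v̄ = (0.45+1.24)/2 = 0.845 → q = 14.9×1.17×0.845 = 14.73 ft³/s
Panel 2-3: Δb = 12.1 ft, d̄ = (1.98+1.76)/2 = 1.87, v̄ = (1.24+1.01)/2 = 1.125 → q = 12.1×1.87×1.125 = 25.46 ft³/s
Panel 3-4: Δb = 11.7 ft, d̄ = (1.76+0.97)/2 = 1.365, v̄ = (1.01+0.78)/2 = 0.895 → q = 11.7×1.365×0.895 = 14.29 ft³/s
Panel 4-5: Δb = 4 ft, d̄ = (0.97+0.39)/2 = 0.68, v̄ = (0.78+0.43)/2 = 0.605 → q = 4×0.68×0.605 = 1.646 ft³/s
Q = Σ q = 56.13 ft³/s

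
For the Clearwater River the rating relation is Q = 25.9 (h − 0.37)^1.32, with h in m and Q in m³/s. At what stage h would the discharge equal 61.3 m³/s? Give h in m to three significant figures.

2.29 m

h − h₀ = (Q/C)^(1/b) = (61.3/25.9)^(1/1.32) = 1.921 m
h = 0.37 + 1.921 = 2.291 m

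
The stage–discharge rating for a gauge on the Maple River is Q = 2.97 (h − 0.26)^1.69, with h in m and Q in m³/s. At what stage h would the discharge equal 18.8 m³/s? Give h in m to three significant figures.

h − h₀ = (Q/C)^(1/b) = (18.8/2.97)^(1/1.69) = 2.980 m
h = 0.26 + 2.980 = 3.240 m

3.24 m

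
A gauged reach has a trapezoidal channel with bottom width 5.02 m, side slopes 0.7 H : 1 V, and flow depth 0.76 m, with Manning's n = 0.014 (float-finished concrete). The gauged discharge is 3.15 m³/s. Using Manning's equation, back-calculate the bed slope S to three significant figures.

A = (b + z·y)·y = (5.02 + 0.7×0.76)×0.76 = 4.220 m²
P = b + 2y√(1+z²) = 5.02 + 2×0.76×√(1+0.7²) = 6.875 m
R = A/P = 4.220/6.875 = 0.6137 m
S = (Q·n / (1·A·R^(2/3)))² = (3.15×0.014 / (1×4.220×0.7222))² = 0.0002094

0.000209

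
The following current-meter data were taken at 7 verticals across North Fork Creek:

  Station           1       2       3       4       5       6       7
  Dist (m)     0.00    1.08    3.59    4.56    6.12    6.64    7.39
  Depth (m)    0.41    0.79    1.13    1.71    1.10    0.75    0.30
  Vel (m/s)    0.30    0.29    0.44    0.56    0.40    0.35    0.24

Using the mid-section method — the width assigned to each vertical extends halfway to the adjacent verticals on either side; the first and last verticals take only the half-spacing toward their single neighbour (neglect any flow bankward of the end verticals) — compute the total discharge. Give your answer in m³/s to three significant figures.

3.21 m³/s

w_1 = (1.08 − 0.00)/2 = 0.54 m; q_1 = 0.30 × 0.41 × 0.54 = 0.06642 m³/s
w_2 = (3.59 − 0.00)/2 = 1.795 m; q_2 = 0.29 × 0.79 × 1.795 = 0.4112 m³/s
w_3 = (4.56 − 1.08)/2 = 1.74 m; q_3 = 0.44 × 1.13 × 1.74 = 0.8651 m³/s
w_4 = (6.12 − 3.59)/2 = 1.265 m; q_4 = 0.56 × 1.71 × 1.265 = 1.211 m³/s
w_5 = (6.64 − 4.56)/2 = 1.04 m; q_5 = 0.40 × 1.10 × 1.04 = 0.4576 m³/s
w_6 = (7.39 − 6.12)/2 = 0.635 m; q_6 = 0.35 × 0.75 × 0.635 = 0.1667 m³/s
w_7 = (7.39 − 6.64)/2 = 0.375 m; q_7 = 0.24 × 0.30 × 0.375 = 0.02700 m³/s
Q = Σ qᵢ = 3.205 m³/s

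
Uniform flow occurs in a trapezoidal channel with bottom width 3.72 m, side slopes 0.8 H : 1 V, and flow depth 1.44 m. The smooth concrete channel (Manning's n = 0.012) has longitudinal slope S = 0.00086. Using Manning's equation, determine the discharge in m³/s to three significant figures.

16.5 m³/s

A = (b + z·y)·y = (3.72 + 0.8×1.44)×1.44 = 7.016 m²
P = b + 2y√(1+z²) = 3.72 + 2×1.44×√(1+0.8²) = 7.408 m
R = A/P = 7.016/7.408 = 0.9470 m
Q = (1/n)·A·R^(2/3)·S^(1/2) = (1/0.012) × 7.016 × 0.9470^(2/3) × 0.00086^(1/2) = 16.53 m³/s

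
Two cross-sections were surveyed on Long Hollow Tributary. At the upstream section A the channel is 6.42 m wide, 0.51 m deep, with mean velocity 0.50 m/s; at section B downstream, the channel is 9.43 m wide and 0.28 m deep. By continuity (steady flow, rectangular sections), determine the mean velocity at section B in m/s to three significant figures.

0.620 m/s

Q = A₁V₁ = (6.42×0.51) × 0.50 = 1.637 m³/s
A₂ = 9.43 × 0.28 = 2.640 m²
V₂ = Q/A₂ = 1.637/2.640 = 0.6200 m/s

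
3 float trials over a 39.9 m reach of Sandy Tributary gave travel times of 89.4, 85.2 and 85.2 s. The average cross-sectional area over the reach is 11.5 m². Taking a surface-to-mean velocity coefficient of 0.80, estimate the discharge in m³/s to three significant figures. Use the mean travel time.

4.24 m³/s

t̄ = (89.4 + 85.2 + 85.2) / 3 = 86.6 s
v_surface = L / t̄ = 39.9 / 86.6 = 0.4607 m/s
v_mean = 0.80 × 0.4607 = 0.3686 m/s
Q = A × v_mean = 11.5 × 0.3686 = 4.239 m³/s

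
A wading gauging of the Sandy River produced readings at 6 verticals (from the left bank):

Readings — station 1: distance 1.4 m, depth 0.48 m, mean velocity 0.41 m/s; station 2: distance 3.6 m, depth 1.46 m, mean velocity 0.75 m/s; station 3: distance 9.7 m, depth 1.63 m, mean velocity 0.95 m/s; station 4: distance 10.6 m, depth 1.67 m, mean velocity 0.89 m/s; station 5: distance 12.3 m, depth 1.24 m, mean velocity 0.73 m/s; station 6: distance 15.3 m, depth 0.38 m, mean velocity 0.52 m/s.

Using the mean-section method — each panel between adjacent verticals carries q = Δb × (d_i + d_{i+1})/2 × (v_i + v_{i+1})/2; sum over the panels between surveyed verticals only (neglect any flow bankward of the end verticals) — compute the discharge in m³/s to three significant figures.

14.1 m³/s

Panel 1-2: Δb = 2.2 m, d̄ = (0.48+1.46)/2 = 0.97, v̄ = (0.41+0.75)/2 = 0.58 → q = 2.2×0.97×0.58 = 1.238 m³/s
Panel 2-3: Δb = 6.1 m, d̄ = (1.46+1.63)/2 = 1.545, v̄ = (0.75+0.95)/2 = 0.85 → q = 6.1×1.545×0.85 = 8.011 m³/s
Panel 3-4: Δb = 0.9 m, d̄ = (1.63+1.67)/2 = 1.65, v̄ = (0.95+0.89)/2 = 0.92 → q = 0.9×1.65×0.92 = 1.366 m³/s
Panel 4-5: Δb = 1.7 m, d̄ = (1.67+1.24)/2 = 1.455, v̄ = (0.89+0.73)/2 = 0.81 → q = 1.7×1.455×0.81 = 2.004 m³/s
Panel 5-6: Δb = 3 m, d̄ = (1.24+0.38)/2 = 0.81, v̄ = (0.73+0.52)/2 = 0.625 → q = 3×0.81×0.625 = 1.519 m³/s
Q = Σ q = 14.14 m³/s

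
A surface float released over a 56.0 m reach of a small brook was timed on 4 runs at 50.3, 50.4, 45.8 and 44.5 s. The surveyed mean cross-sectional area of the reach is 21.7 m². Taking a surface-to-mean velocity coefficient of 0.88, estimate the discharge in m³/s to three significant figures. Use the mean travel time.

22.4 m³/s

t̄ = (50.3 + 50.4 + 45.8 + 44.5) / 4 = 47.75 s
v_surface = L / t̄ = 56.0 / 47.75 = 1.173 m/s
v_mean = 0.88 × 1.173 = 1.032 m/s
Q = A × v_mean = 21.7 × 1.032 = 22.40 m³/s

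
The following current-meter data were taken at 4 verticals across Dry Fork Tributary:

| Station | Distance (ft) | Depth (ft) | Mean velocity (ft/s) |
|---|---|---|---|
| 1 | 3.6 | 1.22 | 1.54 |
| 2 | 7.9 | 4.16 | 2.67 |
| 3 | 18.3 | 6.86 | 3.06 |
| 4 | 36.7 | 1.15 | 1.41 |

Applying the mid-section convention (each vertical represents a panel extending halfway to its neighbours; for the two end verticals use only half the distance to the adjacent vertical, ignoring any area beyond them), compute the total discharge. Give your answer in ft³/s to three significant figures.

w_1 = (7.9 − 3.6)/2 = 2.15 ft; q_1 = 1.54 × 1.22 × 2.15 = 4.039 ft³/s
w_2 = (18.3 − 3.6)/2 = 7.35 ft; q_2 = 2.67 × 4.16 × 7.35 = 81.64 ft³/s
w_3 = (36.7 − 7.9)/2 = 14.4 ft; q_3 = 3.06 × 6.86 × 14.4 = 302.3 ft³/s
w_4 = (36.7 − 18.3)/2 = 9.2 ft; q_4 = 1.41 × 1.15 × 9.2 = 14.92 ft³/s
Q = Σ qᵢ = 402.9 ft³/s

403 ft³/s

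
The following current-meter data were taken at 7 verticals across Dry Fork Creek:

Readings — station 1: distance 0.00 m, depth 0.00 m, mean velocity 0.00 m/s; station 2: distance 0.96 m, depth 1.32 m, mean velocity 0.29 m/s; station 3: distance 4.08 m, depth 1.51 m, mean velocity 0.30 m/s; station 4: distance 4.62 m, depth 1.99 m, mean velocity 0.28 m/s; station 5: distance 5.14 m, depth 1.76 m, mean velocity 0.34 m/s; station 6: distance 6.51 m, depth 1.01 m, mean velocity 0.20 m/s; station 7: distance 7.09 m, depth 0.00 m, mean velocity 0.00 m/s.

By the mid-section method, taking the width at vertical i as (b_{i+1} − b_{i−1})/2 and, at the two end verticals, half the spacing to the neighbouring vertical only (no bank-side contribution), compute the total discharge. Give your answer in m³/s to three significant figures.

w_2 = (4.08 − 0.00)/2 = 2.04 m; q_2 = 0.29 × 1.32 × 2.04 = 0.7809 m³/s
w_3 = (4.62 − 0.96)/2 = 1.83 m; q_3 = 0.30 × 1.51 × 1.83 = 0.8290 m³/s
w_4 = (5.14 − 4.08)/2 = 0.53 m; q_4 = 0.28 × 1.99 × 0.53 = 0.2953 m³/s
w_5 = (6.51 − 4.62)/2 = 0.945 m; q_5 = 0.34 × 1.76 × 0.945 = 0.5655 m³/s
w_6 = (7.09 − 5.14)/2 = 0.975 m; q_6 = 0.20 × 1.01 × 0.975 = 0.1970 m³/s
Stations 1, 7 contribute zero (depth or velocity is 0).
Q = Σ qᵢ = 2.668 m³/s

2.67 m³/s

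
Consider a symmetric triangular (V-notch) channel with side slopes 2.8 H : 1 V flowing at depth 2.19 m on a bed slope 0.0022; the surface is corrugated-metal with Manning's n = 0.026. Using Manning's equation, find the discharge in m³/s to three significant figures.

24.7 m³/s

A = z·y² = 2.8×2.19² = 13.43 m²
P = 2y√(1+z²) = 2×2.19×√(1+2.8²) = 13.02 m
R = A/P = 13.43/13.02 = 1.031 m
Q = (1/n)·A·R^(2/3)·S^(1/2) = (1/0.026) × 13.43 × 1.031^(2/3) × 0.0022^(1/2) = 24.73 m³/s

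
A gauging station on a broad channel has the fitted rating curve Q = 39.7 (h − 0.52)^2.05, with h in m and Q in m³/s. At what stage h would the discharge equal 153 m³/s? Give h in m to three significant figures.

2.45 m

h − h₀ = (Q/C)^(1/b) = (153/39.7)^(1/2.05) = 1.931 m
h = 0.52 + 1.931 = 2.451 m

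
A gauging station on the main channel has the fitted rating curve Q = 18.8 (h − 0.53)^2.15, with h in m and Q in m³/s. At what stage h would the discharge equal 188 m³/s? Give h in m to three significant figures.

3.45 m

h − h₀ = (Q/C)^(1/b) = (188/18.8)^(1/2.15) = 2.918 m
h = 0.53 + 2.918 = 3.448 m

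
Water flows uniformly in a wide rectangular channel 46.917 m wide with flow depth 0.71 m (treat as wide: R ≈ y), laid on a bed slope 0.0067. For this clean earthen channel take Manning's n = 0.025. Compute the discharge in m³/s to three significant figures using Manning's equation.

A = b·y = 46.917 × 0.71 = 33.31 m²
Wide channel: R ≈ y = 0.71 m
Q = (1/n)·A·R^(2/3)·S^(1/2) = (1/0.025) × 33.31 × 0.7100^(2/3) × 0.0067^(1/2) = 86.80 m³/s

86.8 m³/s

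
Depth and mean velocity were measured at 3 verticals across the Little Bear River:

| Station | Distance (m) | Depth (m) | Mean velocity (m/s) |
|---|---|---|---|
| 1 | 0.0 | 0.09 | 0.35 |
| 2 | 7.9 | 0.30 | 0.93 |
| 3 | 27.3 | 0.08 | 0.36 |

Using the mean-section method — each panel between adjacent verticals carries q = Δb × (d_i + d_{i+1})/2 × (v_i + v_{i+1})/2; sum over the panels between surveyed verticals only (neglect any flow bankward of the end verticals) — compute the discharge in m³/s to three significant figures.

3.36 m³/s

Panel 1-2: Δb = 7.9 m, d̄ = (0.09+0.30)/2 = 0.195, v̄ = (0.35+0.93)/2 = 0.64 → q = 7.9×0.195×0.64 = 0.9859 m³/s
Panel 2-3: Δb = 19.4 m, d̄ = (0.30+0.08)/2 = 0.19, v̄ = (0.93+0.36)/2 = 0.645 → q = 19.4×0.19×0.645 = 2.377 m³/s
Q = Σ q = 3.363 m³/s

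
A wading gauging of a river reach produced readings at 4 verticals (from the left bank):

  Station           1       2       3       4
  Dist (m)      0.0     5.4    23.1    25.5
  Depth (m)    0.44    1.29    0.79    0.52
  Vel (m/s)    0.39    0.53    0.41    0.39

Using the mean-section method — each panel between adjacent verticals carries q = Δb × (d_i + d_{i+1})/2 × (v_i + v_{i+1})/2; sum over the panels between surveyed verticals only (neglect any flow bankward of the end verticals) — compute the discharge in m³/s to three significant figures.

Panel 1-2: Δb = 5.4 m, d̄ = (0.44+1.29)/2 = 0.865, v̄ = (0.39+0.53)/2 = 0.46 → q = 5.4×0.865×0.46 = 2.149 m³/s
Panel 2-3: Δb = 17.7 m, d̄ = (1.29+0.79)/2 = 1.04, v̄ = (0.53+0.41)/2 = 0.47 → q = 17.7×1.04×0.47 = 8.652 m³/s
Panel 3-4: Δb = 2.4 m, d̄ = (0.79+0.52)/2 = 0.655, v̄ = (0.41+0.39)/2 = 0.4 → q = 2.4×0.655×0.4 = 0.6288 m³/s
Q = Σ q = 11.43 m³/s

11.4 m³/s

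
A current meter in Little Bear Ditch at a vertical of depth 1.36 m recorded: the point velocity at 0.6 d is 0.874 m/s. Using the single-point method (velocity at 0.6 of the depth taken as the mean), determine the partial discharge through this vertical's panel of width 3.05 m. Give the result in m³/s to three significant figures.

3.63 m³/s

v̄ = v₀.₆ = 0.874 m/s
q = v̄ × d × w = 0.8740 × 1.36 × 3.05 = 3.625 m³/s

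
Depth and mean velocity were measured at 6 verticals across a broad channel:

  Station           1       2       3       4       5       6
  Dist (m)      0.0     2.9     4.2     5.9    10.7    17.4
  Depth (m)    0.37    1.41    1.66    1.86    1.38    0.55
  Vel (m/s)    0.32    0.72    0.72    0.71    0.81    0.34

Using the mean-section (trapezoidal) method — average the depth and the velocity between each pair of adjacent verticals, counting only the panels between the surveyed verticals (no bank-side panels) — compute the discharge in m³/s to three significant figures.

14.5 m³/s

Panel 1-2: Δb = 2.9 m, d̄ = (0.37+1.41)/2 = 0.89, v̄ = (0.32+0.72)/2 = 0.52 → q = 2.9×0.89×0.52 = 1.342 m³/s
Panel 2-3: Δb = 1.3 m, d̄ = (1.41+1.66)/2 = 1.535, v̄ = (0.72+0.72)/2 = 0.72 → q = 1.3×1.535×0.72 = 1.437 m³/s
Panel 3-4: Δb = 1.7 m, d̄ = (1.66+1.86)/2 = 1.76, v̄ = (0.72+0.71)/2 = 0.715 → q = 1.7×1.76×0.715 = 2.139 m³/s
Panel 4-5: Δb = 4.8 m, d̄ = (1.86+1.38)/2 = 1.62, v̄ = (0.71+0.81)/2 = 0.76 → q = 4.8×1.62×0.76 = 5.910 m³/s
Panel 5-6: Δb = 6.7 m, d̄ = (1.38+0.55)/2 = 0.965, v̄ = (0.81+0.34)/2 = 0.575 → q = 6.7×0.965×0.575 = 3.718 m³/s
Q = Σ q = 14.55 m³/s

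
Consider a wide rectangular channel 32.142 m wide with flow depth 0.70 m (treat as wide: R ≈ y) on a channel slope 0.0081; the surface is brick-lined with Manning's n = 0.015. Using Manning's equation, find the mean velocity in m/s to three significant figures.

4.73 m/s

A = b·y = 32.142 × 0.70 = 22.50 m²
Wide channel: R ≈ y = 0.70 m
Q = (1/n)·A·R^(2/3)·S^(1/2) = (1/0.015) × 22.50 × 0.7000^(2/3) × 0.0081^(1/2) = 106.4 m³/s
V = Q/A = 106.4/22.50 = 4.730 m/s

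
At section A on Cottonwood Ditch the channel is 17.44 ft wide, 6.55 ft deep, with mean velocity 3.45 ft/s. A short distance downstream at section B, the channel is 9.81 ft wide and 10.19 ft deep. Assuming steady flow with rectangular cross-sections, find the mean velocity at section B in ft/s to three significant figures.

3.94 ft/s

Q = A₁V₁ = (17.44×6.55) × 3.45 = 394.1 ft³/s
A₂ = 9.81 × 10.19 = 99.96 ft²
V₂ = Q/A₂ = 394.1/99.96 = 3.942 ft/s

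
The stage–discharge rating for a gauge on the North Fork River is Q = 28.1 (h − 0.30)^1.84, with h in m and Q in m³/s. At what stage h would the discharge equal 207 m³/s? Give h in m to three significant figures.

h − h₀ = (Q/C)^(1/b) = (207/28.1)^(1/1.84) = 2.960 m
h = 0.30 + 2.960 = 3.260 m

3.26 m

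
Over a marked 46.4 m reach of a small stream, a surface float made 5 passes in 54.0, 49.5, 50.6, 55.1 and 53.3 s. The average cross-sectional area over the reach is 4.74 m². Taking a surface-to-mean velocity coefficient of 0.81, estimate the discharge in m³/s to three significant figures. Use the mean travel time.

3.39 m³/s

t̄ = (54.0 + 49.5 + 50.6 + 55.1 + 53.3) / 5 = 52.5 s
v_surface = L / t̄ = 46.4 / 52.5 = 0.8838 m/s
v_mean = 0.81 × 0.8838 = 0.7159 m/s
Q = A × v_mean = 4.74 × 0.7159 = 3.393 m³/s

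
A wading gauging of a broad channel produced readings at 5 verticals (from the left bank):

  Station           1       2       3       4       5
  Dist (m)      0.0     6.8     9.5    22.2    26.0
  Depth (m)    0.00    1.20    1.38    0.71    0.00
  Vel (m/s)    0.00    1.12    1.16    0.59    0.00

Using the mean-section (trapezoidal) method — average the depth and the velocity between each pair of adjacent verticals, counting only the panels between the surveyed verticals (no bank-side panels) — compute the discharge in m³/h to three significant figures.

65800 m³/h

Panel 1-2: Δb = 6.8 m, d̄ = (0.00+1.20)/2 = 0.6, v̄ = (0.00+1.12)/2 = 0.56 → q = 6.8×0.6×0.56 = 2.285 m³/s
Panel 2-3: Δb = 2.7 m, d̄ = (1.20+1.38)/2 = 1.29, v̄ = (1.12+1.16)/2 = 1.14 → q = 2.7×1.29×1.14 = 3.971 m³/s
Panel 3-4: Δb = 12.7 m, d̄ = (1.38+0.71)/2 = 1.045, v̄ = (1.16+0.59)/2 = 0.875 → q = 12.7×1.045×0.875 = 11.61 m³/s
Panel 4-5: Δb = 3.8 m, d̄ = (0.71+0.00)/2 = 0.355, v̄ = (0.59+0.00)/2 = 0.295 → q = 3.8×0.355×0.295 = 0.3980 m³/s
Q = Σ q = 18.27 m³/s
= 18.27 × 3600 = 65760 m³/h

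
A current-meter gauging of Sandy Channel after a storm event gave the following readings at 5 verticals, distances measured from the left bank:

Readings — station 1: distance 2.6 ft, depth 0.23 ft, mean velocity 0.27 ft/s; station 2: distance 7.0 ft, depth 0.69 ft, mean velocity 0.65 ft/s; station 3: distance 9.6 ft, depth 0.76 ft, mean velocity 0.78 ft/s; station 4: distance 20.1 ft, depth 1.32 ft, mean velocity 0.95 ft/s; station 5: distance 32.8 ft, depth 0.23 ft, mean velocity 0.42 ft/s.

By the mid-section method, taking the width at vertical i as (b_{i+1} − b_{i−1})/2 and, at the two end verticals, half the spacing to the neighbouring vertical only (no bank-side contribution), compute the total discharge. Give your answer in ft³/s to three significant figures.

w_1 = (7.0 − 2.6)/2 = 2.2 ft; q_1 = 0.27 × 0.23 × 2.2 = 0.1366 ft³/s
w_2 = (9.6 − 2.6)/2 = 3.5 ft; q_2 = 0.65 × 0.69 × 3.5 = 1.570 ft³/s
w_3 = (20.1 − 7.0)/2 = 6.55 ft; q_3 = 0.78 × 0.76 × 6.55 = 3.883 ft³/s
w_4 = (32.8 − 9.6)/2 = 11.6 ft; q_4 = 0.95 × 1.32 × 11.6 = 14.55 ft³/s
w_5 = (32.8 − 20.1)/2 = 6.35 ft; q_5 = 0.42 × 0.23 × 6.35 = 0.6134 ft³/s
Q = Σ qᵢ = 20.75 ft³/s

20.7 ft³/s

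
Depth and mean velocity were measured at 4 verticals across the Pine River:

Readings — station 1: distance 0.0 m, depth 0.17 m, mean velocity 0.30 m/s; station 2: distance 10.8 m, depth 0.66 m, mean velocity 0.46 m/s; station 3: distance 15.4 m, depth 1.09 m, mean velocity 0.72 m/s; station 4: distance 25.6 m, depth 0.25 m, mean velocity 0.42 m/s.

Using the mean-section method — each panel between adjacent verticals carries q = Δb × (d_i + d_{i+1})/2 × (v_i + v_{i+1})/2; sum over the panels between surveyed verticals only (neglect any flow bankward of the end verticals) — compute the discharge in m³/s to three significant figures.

Panel 1-2: Δb = 10.8 m, d̄ = (0.17+0.66)/2 = 0.415, v̄ = (0.30+0.46)/2 = 0.38 → q = 10.8×0.415×0.38 = 1.703 m³/s
Panel 2-3: Δb = 4.6 m, d̄ = (0.66+1.09)/2 = 0.875, v̄ = (0.46+0.72)/2 = 0.59 → q = 4.6×0.875×0.59 = 2.375 m³/s
Panel 3-4: Δb = 10.2 m, d̄ = (1.09+0.25)/2 = 0.67, v̄ = (0.72+0.42)/2 = 0.57 → q = 10.2×0.67×0.57 = 3.895 m³/s
Q = Σ q = 7.973 m³/s

7.97 m³/s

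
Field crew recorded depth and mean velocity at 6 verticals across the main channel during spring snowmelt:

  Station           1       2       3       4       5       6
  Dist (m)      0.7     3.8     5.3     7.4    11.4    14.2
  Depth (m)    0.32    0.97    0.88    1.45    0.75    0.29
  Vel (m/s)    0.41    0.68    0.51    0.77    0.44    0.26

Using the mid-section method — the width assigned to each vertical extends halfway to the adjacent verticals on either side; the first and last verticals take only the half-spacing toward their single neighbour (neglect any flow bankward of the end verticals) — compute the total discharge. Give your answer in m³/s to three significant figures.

w_1 = (3.8 − 0.7)/2 = 1.55 m; q_1 = 0.41 × 0.32 × 1.55 = 0.2034 m³/s
w_2 = (5.3 − 0.7)/2 = 2.3 m; q_2 = 0.68 × 0.97 × 2.3 = 1.517 m³/s
w_3 = (7.4 − 3.8)/2 = 1.8 m; q_3 = 0.51 × 0.88 × 1.8 = 0.8078 m³/s
w_4 = (11.4 − 5.3)/2 = 3.05 m; q_4 = 0.77 × 1.45 × 3.05 = 3.405 m³/s
w_5 = (14.2 − 7.4)/2 = 3.4 m; q_5 = 0.44 × 0.75 × 3.4 = 1.122 m³/s
w_6 = (14.2 − 11.4)/2 = 1.4 m; q_6 = 0.26 × 0.29 × 1.4 = 0.1056 m³/s
Q = Σ qᵢ = 7.161 m³/s

7.16 m³/s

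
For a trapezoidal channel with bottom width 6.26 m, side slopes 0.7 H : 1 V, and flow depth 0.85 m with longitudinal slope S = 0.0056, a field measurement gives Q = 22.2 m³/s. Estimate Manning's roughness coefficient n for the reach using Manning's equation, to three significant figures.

0.0155

A = (b + z·y)·y = (6.26 + 0.7×0.85)×0.85 = 5.827 m²
P = b + 2y√(1+z²) = 6.26 + 2×0.85×√(1+0.7²) = 8.335 m
R = A/P = 5.827/8.335 = 0.6991 m
n = (1/Q)·A·R^(2/3)·S^(1/2) = (1/22.2) × 5.827 × 0.7877 × 0.07483 = 0.01547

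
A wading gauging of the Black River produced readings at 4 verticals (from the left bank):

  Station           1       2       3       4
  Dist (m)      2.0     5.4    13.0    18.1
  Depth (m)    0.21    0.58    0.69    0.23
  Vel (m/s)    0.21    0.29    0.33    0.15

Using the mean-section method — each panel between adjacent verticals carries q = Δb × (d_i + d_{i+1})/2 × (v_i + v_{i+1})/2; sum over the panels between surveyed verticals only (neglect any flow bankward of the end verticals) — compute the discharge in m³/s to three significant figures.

2.39 m³/s

Panel 1-2: Δb = 3.4 m, d̄ = (0.21+0.58)/2 = 0.395, v̄ = (0.21+0.29)/2 = 0.25 → q = 3.4×0.395×0.25 = 0.3358 m³/s
Panel 2-3: Δb = 7.6 m, d̄ = (0.58+0.69)/2 = 0.635, v̄ = (0.29+0.33)/2 = 0.31 → q = 7.6×0.635×0.31 = 1.496 m³/s
Panel 3-4: Δb = 5.1 m, d̄ = (0.69+0.23)/2 = 0.46, v̄ = (0.33+0.15)/2 = 0.24 → q = 5.1×0.46×0.24 = 0.5630 m³/s
Q = Σ q = 2.395 m³/s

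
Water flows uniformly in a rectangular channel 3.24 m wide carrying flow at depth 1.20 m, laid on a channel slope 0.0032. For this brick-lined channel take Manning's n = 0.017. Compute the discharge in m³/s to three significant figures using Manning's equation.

10.1 m³/s

A = b·y = 3.24 × 1.20 = 3.888 m²
P = b + 2y = 3.24 + 2×1.20 = 5.640 m
R = A/P = 3.888/5.640 = 0.6894 m
Q = (1/n)·A·R^(2/3)·S^(1/2) = (1/0.017) × 3.888 × 0.6894^(2/3) × 0.0032^(1/2) = 10.10 m³/s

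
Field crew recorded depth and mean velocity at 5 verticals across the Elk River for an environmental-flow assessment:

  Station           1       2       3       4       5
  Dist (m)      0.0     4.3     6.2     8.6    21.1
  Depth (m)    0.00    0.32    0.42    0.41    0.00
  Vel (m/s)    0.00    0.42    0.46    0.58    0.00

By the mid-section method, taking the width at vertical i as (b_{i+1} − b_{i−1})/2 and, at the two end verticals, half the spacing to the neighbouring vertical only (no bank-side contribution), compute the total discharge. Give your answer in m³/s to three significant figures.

w_2 = (6.2 − 0.0)/2 = 3.1 m; q_2 = 0.42 × 0.32 × 3.1 = 0.4166 m³/s
w_3 = (8.6 − 4.3)/2 = 2.15 m; q_3 = 0.46 × 0.42 × 2.15 = 0.4154 m³/s
w_4 = (21.1 − 6.2)/2 = 7.45 m; q_4 = 0.58 × 0.41 × 7.45 = 1.772 m³/s
Stations 1, 5 contribute zero (depth or velocity is 0).
Q = Σ qᵢ = 2.604 m³/s

2.60 m³/s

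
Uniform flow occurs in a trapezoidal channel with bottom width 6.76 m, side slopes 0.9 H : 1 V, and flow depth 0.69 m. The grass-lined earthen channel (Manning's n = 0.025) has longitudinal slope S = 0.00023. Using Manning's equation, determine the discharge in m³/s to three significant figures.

2.18 m³/s

A = (b + z·y)·y = (6.76 + 0.9×0.69)×0.69 = 5.093 m²
P = b + 2y√(1+z²) = 6.76 + 2×0.69×√(1+0.9²) = 8.617 m
R = A/P = 5.093/8.617 = 0.5911 m
Q = (1/n)·A·R^(2/3)·S^(1/2) = (1/0.025) × 5.093 × 0.5911^(2/3) × 0.00023^(1/2) = 2.176 m³/s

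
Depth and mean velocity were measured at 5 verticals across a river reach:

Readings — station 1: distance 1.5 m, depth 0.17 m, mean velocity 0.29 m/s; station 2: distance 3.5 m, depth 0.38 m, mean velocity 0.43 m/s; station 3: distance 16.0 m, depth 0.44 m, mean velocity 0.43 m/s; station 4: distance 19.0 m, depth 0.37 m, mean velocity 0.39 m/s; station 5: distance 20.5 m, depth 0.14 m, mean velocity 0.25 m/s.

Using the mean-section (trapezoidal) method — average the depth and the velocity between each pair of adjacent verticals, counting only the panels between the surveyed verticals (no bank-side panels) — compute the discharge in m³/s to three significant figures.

3.02 m³/s

Panel 1-2: Δb = 2 m, d̄ = (0.17+0.38)/2 = 0.275, v̄ = (0.29+0.43)/2 = 0.36 → q = 2×0.275×0.36 = 0.1980 m³/s
Panel 2-3: Δb = 12.5 m, d̄ = (0.38+0.44)/2 = 0.41, v̄ = (0.43+0.43)/2 = 0.43 → q = 12.5×0.41×0.43 = 2.204 m³/s
Panel 3-4: Δb = 3 m, d̄ = (0.44+0.37)/2 = 0.405, v̄ = (0.43+0.39)/2 = 0.41 → q = 3×0.405×0.41 = 0.4982 m³/s
Panel 4-5: Δb = 1.5 m, d̄ = (0.37+0.14)/2 = 0.255, v̄ = (0.39+0.25)/2 = 0.32 → q = 1.5×0.255×0.32 = 0.1224 m³/s
Q = Σ q = 3.022 m³/s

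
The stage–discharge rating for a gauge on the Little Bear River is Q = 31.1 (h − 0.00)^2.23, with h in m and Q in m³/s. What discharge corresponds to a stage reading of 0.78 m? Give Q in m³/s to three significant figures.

17.9 m³/s

Q = 31.1 × (0.78 − 0.00)^2.23 = 31.1 × 0.78^2.23 = 17.87 m³/s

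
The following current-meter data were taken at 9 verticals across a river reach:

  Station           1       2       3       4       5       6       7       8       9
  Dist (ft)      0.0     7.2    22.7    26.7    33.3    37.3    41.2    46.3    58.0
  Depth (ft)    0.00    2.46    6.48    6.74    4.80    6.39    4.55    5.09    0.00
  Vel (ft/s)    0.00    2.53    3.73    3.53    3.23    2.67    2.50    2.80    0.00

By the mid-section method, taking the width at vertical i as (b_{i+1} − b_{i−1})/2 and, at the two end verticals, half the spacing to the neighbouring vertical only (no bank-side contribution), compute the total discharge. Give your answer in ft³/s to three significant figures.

w_2 = (22.7 − 0.0)/2 = 11.35 ft; q_2 = 2.53 × 2.46 × 11.35 = 70.64 ft³/s
w_3 = (26.7 − 7.2)/2 = 9.75 ft; q_3 = 3.73 × 6.48 × 9.75 = 235.7 ft³/s
w_4 = (33.3 − 22.7)/2 = 5.3 ft; q_4 = 3.53 × 6.74 × 5.3 = 126.1 ft³/s
w_5 = (37.3 − 26.7)/2 = 5.3 ft; q_5 = 3.23 × 4.80 × 5.3 = 82.17 ft³/s
w_6 = (41.2 − 33.3)/2 = 3.95 ft; q_6 = 2.67 × 6.39 × 3.95 = 67.39 ft³/s
w_7 = (46.3 − 37.3)/2 = 4.5 ft; q_7 = 2.50 × 4.55 × 4.5 = 51.19 ft³/s
w_8 = (58.0 − 41.2)/2 = 8.4 ft; q_8 = 2.80 × 5.09 × 8.4 = 119.7 ft³/s
Stations 1, 9 contribute zero (depth or velocity is 0).
Q = Σ qᵢ = 752.9 ft³/s

753 ft³/s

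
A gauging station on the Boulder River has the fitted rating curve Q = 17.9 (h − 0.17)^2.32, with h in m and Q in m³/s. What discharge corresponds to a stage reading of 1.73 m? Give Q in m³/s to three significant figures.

Q = 17.9 × (1.73 − 0.17)^2.32 = 17.9 × 1.56^2.32 = 50.22 m³/s

50.2 m³/s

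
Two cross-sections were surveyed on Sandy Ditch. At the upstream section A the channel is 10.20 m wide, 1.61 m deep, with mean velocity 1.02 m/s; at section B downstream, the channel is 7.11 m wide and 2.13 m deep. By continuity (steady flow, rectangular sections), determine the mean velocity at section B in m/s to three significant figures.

1.11 m/s

Q = A₁V₁ = (10.20×1.61) × 1.02 = 16.75 m³/s
A₂ = 7.11 × 2.13 = 15.14 m²
V₂ = Q/A₂ = 16.75/15.14 = 1.106 m/s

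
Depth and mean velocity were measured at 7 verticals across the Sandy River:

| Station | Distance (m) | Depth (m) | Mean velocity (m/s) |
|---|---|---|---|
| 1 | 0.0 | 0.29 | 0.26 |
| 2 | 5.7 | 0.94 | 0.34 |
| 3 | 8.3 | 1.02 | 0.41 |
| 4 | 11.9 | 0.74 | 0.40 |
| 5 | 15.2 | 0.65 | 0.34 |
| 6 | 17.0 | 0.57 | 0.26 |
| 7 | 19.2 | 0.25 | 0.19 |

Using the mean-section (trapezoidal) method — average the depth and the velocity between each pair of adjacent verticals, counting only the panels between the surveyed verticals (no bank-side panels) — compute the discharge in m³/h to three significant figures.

Panel 1-2: Δb = 5.7 m, d̄ = (0.29+0.94)/2 = 0.615, v̄ = (0.26+0.34)/2 = 0.3 → q = 5.7×0.615×0.3 = 1.052 m³/s
Panel 2-3: Δb = 2.6 m, d̄ = (0.94+1.02)/2 = 0.98, v̄ = (0.34+0.41)/2 = 0.375 → q = 2.6×0.98×0.375 = 0.9555 m³/s
Panel 3-4: Δb = 3.6 m, d̄ = (1.02+0.74)/2 = 0.88, v̄ = (0.41+0.40)/2 = 0.405 → q = 3.6×0.88×0.405 = 1.283 m³/s
Panel 4-5: Δb = 3.3 m, d̄ = (0.74+0.65)/2 = 0.695, v̄ = (0.40+0.34)/2 = 0.37 → q = 3.3×0.695×0.37 = 0.8486 m³/s
Panel 5-6: Δb = 1.8 m, d̄ = (0.65+0.57)/2 = 0.61, v̄ = (0.34+0.26)/2 = 0.3 → q = 1.8×0.61×0.3 = 0.3294 m³/s
Panel 6-7: Δb = 2.2 m, d̄ = (0.57+0.25)/2 = 0.41, v̄ = (0.26+0.19)/2 = 0.225 → q = 2.2×0.41×0.225 = 0.2030 m³/s
Q = Σ q = 4.671 m³/s
= 4.671 × 3600 = 16820 m³/h

16800 m³/h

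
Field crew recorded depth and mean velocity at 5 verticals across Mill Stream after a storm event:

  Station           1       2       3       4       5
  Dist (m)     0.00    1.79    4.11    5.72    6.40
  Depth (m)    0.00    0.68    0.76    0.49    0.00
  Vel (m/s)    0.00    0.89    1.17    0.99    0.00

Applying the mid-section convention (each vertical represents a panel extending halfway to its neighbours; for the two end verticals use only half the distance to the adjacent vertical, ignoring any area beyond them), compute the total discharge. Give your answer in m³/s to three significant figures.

3.55 m³/s

w_2 = (4.11 − 0.00)/2 = 2.055 m; q_2 = 0.89 × 0.68 × 2.055 = 1.244 m³/s
w_3 = (5.72 − 1.79)/2 = 1.965 m; q_3 = 1.17 × 0.76 × 1.965 = 1.747 m³/s
w_4 = (6.40 − 4.11)/2 = 1.145 m; q_4 = 0.99 × 0.49 × 1.145 = 0.5554 m³/s
Stations 1, 5 contribute zero (depth or velocity is 0).
Q = Σ qᵢ = 3.546 m³/s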